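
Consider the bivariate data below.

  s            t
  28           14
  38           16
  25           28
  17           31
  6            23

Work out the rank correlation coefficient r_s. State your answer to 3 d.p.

Rank s: 4, 5, 3, 2, 1
Rank t: 1, 2, 4, 5, 3
d = rank(s) − rank(t): 3, 3, -1, -3, -2; Σd² = 32
ρ = 1 − 6Σd² / [n(n²−1)] = 1 − 6×32 / (5×24) = 1 − 192/120 ≈ -0.600

-0.600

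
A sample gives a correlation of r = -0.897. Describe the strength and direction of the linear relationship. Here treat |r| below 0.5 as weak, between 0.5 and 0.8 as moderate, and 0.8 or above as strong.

strong negative

r = -0.897 < 0 so the relationship is negative.
|r| = 0.897, which falls in the strong range.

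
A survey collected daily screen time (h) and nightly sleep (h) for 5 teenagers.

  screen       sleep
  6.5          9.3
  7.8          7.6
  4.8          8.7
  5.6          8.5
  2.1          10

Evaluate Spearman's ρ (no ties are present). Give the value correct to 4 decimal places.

Rank screen: 4, 5, 2, 3, 1
Rank sleep: 4, 1, 3, 2, 5
d = rank(screen) − rank(sleep): 0, 4, -1, 1, -4; Σd² = 34
ρ = 1 − 6Σd² / [n(n²−1)] = 1 − 6×34 / (5×24) = 1 − 204/120 ≈ -0.7000

-0.7000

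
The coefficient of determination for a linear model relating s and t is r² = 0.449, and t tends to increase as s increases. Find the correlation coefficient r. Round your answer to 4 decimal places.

|r| = √0.449 = 0.6701
The association is positive, so r = 0.6701.

0.6701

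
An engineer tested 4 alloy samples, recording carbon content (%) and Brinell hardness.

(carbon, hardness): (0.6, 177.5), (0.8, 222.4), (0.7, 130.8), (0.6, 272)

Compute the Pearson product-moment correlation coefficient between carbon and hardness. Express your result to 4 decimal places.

-0.1521

n = 4, Σx = 2.7, Σy = 802.7, Σx² = 1.85, Σy² = 172060.65, Σxy = 539.18
nΣxy − ΣxΣy = 2156.72 − 2167.29 = -10.57
nΣx² − (Σx)² = 7.4 − 7.29 = 0.11; nΣy² − (Σy)² = 688242.6 − 644327.29 = 43915.31
r = -10.57 / √(0.11 × 43915.31) = -10.57 / 69.5031 ≈ -0.1521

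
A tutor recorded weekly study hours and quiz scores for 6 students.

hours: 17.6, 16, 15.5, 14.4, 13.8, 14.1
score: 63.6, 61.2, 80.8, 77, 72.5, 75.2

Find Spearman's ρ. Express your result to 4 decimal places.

-0.3714

Rank hours: 6, 5, 4, 3, 1, 2
Rank score: 2, 1, 6, 5, 3, 4
d = rank(hours) − rank(score): 4, 4, -2, -2, -2, -2; Σd² = 48
ρ = 1 − 6Σd² / [n(n²−1)] = 1 − 6×48 / (6×35) = 1 − 288/210 ≈ -0.3714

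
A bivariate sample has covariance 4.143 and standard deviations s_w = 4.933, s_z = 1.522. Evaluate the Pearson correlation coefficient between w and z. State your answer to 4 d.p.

0.5518

r = Cov(w,z) / (s_w · s_z) = 4.143 / (4.933 × 1.522)
  = 4.143 / 7.5080 ≈ 0.5518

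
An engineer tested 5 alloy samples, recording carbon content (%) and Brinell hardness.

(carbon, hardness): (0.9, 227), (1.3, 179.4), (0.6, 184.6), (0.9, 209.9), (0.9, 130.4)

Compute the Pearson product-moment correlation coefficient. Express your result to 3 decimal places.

n = 5, Σx = 4.6, Σy = 931.3, Σx² = 4.48, Σy² = 178852.69, Σxy = 854.55
nΣxy − ΣxΣy = 4272.75 − 4283.98 = -11.23
nΣx² − (Σx)² = 22.4 − 21.16 = 1.24; nΣy² − (Σy)² = 894263.45 − 867319.69 = 26943.76
r = -11.23 / √(1.24 × 26943.76) = -11.23 / 182.7847 ≈ -0.061

-0.061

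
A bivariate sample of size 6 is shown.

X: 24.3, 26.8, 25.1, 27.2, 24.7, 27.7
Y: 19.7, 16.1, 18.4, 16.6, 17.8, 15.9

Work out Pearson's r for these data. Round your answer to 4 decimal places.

n = 6, ΣX = 155.8, ΣY = 104.5, ΣX² = 4055.96, ΣY² = 1831.07, ΣXY = 2703.64
nΣXY − ΣXΣY = 16221.84 − 16281.1 = -59.26
nΣX² − (ΣX)² = 24335.76 − 24273.64 = 62.12; nΣY² − (ΣY)² = 10986.42 − 10920.25 = 66.17
r = -59.26 / √(62.12 × 66.17) = -59.26 / 64.1130 ≈ -0.9243

-0.9243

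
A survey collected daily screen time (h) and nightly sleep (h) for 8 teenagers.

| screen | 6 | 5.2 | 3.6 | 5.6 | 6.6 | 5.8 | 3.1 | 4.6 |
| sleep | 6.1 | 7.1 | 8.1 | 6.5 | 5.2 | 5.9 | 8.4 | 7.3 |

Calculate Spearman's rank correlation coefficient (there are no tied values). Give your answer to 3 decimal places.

-0.976

Rank screen: 7, 4, 2, 5, 8, 6, 1, 3
Rank sleep: 3, 5, 7, 4, 1, 2, 8, 6
d = rank(screen) − rank(sleep): 4, -1, -5, 1, 7, 4, -7, -3; Σd² = 166
ρ = 1 − 6Σd² / [n(n²−1)] = 1 − 6×166 / (8×63) = 1 − 996/504 ≈ -0.976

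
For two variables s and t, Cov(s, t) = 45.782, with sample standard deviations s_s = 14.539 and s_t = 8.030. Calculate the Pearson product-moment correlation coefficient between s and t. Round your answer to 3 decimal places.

r = Cov(s,t) / (s_s · s_t) = 45.782 / (14.539 × 8.030)
  = 45.782 / 116.7482 ≈ 0.392

0.392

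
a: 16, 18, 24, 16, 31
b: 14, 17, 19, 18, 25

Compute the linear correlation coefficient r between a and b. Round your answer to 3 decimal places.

0.917

n = 5, Σa = 105, Σb = 93, Σa² = 2373, Σb² = 1795, Σab = 2049
nΣab − ΣaΣb = 10245 − 9765 = 480
nΣa² − (Σa)² = 11865 − 11025 = 840; nΣb² − (Σb)² = 8975 − 8649 = 326
r = 480 / √(840 × 326) = 480 / 523.2972 ≈ 0.917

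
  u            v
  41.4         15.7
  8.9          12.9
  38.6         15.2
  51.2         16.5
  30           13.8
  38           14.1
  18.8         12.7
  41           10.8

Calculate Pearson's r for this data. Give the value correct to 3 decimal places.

n = 8, Σu = 267.9, Σv = 111.7, Σu² = 10283.01, Σv² = 1583.37, Σuv = 3827.67
nΣuv − ΣuΣv = 30621.36 − 29924.43 = 696.93
nΣu² − (Σu)² = 82264.08 − 71770.41 = 10493.67; nΣv² − (Σv)² = 12666.96 − 12476.89 = 190.07
r = 696.93 / √(10493.67 × 190.07) = 696.93 / 1412.2790 ≈ 0.493

0.493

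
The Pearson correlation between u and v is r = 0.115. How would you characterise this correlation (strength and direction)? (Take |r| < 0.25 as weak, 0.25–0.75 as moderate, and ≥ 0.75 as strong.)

weak positive

r = 0.115 > 0 so the relationship is positive.
|r| = 0.115, which falls in the weak range.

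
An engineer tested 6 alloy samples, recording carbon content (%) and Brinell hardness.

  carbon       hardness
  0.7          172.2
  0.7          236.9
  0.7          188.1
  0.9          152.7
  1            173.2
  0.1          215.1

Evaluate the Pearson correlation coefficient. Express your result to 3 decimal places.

-0.569

n = 6, Σx = 4.1, Σy = 1138.2, Σx² = 3.29, Σy² = 220739.6, Σxy = 750.18
nΣxy − ΣxΣy = 4501.08 − 4666.62 = -165.54
nΣx² − (Σx)² = 19.74 − 16.81 = 2.93; nΣy² − (Σy)² = 1324437.6 − 1295499.24 = 28938.36
r = -165.54 / √(2.93 × 28938.36) = -165.54 / 291.1862 ≈ -0.569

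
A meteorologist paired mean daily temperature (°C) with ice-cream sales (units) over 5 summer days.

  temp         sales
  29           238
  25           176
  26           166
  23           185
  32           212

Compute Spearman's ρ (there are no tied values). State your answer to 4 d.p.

Rank temp: 4, 2, 3, 1, 5
Rank sales: 5, 2, 1, 3, 4
d = rank(temp) − rank(sales): -1, 0, 2, -2, 1; Σd² = 10
ρ = 1 − 6Σd² / [n(n²−1)] = 1 − 6×10 / (5×24) = 1 − 60/120 ≈ 0.5000

0.5000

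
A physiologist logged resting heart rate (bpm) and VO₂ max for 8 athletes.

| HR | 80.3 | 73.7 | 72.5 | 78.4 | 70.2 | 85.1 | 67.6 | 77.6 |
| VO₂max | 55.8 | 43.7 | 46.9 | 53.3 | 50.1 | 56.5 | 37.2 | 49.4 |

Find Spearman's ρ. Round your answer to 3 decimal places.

0.833

Rank HR: 7, 4, 3, 6, 2, 8, 1, 5
Rank VO₂max: 7, 2, 3, 6, 5, 8, 1, 4
d = rank(HR) − rank(VO₂max): 0, 2, 0, 0, -3, 0, 0, 1; Σd² = 14
ρ = 1 − 6Σd² / [n(n²−1)] = 1 − 6×14 / (8×63) = 1 − 84/504 ≈ 0.833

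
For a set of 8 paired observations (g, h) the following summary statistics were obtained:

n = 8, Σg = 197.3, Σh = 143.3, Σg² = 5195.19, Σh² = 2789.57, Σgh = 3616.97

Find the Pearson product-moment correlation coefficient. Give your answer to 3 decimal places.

r = (nΣgh − ΣgΣh) / √[(nΣg² − (Σg)²)(nΣh² − (Σh)²)]
Numerator: 8×3616.97 − 197.3×143.3 = 662.67
Denominator: √[(41561.52 − 38927.29)(22316.56 − 20534.89)] = √[2634.23 × 1781.67] = 2166.4091
r = 662.67 / 2166.4091 ≈ 0.306

0.306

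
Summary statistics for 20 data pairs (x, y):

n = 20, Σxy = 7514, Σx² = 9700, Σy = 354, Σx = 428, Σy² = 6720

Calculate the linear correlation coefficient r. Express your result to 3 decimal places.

r = (nΣxy − ΣxΣy) / √[(nΣx² − (Σx)²)(nΣy² − (Σy)²)]
Numerator: 20×7514 − 428×354 = -1232
Denominator: √[(194000 − 183184)(134400 − 125316)] = √[10816 × 9084] = 9912.2421
r = -1232 / 9912.2421 ≈ -0.124

-0.124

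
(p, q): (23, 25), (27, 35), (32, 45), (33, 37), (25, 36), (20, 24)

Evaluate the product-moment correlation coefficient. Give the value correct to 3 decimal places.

0.863

n = 6, Σp = 160, Σq = 202, Σp² = 4396, Σq² = 7116, Σpq = 5561
nΣpq − ΣpΣq = 33366 − 32320 = 1046
nΣp² − (Σp)² = 26376 − 25600 = 776; nΣq² − (Σq)² = 42696 − 40804 = 1892
r = 1046 / √(776 × 1892) = 1046 / 1211.6897 ≈ 0.863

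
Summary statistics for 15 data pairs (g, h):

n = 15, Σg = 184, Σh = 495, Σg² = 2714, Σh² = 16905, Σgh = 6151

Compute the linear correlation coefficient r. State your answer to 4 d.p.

0.1548

r = (nΣgh − ΣgΣh) / √[(nΣg² − (Σg)²)(nΣh² − (Σh)²)]
Numerator: 15×6151 − 184×495 = 1185
Denominator: √[(40710 − 33856)(253575 − 245025)] = √[6854 × 8550] = 7655.1747
r = 1185 / 7655.1747 ≈ 0.1548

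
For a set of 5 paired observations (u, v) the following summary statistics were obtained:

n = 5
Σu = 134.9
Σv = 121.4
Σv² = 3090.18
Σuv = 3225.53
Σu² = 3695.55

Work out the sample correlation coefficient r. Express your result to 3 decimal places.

r = (nΣuv − ΣuΣv) / √[(nΣu² − (Σu)²)(nΣv² − (Σv)²)]
Numerator: 5×3225.53 − 134.9×121.4 = -249.21
Denominator: √[(18477.75 − 18198.01)(15450.9 − 14737.96)] = √[279.74 × 712.94] = 446.5846
r = -249.21 / 446.5846 ≈ -0.558

-0.558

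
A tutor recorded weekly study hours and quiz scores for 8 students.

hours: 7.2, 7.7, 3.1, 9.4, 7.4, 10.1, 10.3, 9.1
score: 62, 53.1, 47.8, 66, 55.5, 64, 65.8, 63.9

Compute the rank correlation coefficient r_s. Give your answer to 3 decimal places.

Rank hours: 2, 4, 1, 6, 3, 7, 8, 5
Rank score: 4, 2, 1, 8, 3, 6, 7, 5
d = rank(hours) − rank(score): -2, 2, 0, -2, 0, 1, 1, 0; Σd² = 14
ρ = 1 − 6Σd² / [n(n²−1)] = 1 − 6×14 / (8×63) = 1 − 84/504 ≈ 0.833

0.833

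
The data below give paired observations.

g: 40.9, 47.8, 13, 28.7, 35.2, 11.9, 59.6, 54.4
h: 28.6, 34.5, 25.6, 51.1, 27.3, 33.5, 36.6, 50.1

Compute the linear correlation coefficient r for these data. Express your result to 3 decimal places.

n = 8, Σg = 291.5, Σh = 287.3, Σg² = 12842.51, Σh² = 10991.89, Σgh = 10884.62
nΣgh − ΣgΣh = 87076.96 − 83747.95 = 3329.01
nΣg² − (Σg)² = 102740.08 − 84972.25 = 17767.83; nΣh² − (Σh)² = 87935.12 − 82541.29 = 5393.83
r = 3329.01 / √(17767.83 × 5393.83) = 3329.01 / 9789.6197 ≈ 0.340

0.340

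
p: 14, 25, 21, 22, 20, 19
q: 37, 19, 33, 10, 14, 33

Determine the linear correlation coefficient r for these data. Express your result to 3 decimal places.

n = 6, Σp = 121, Σq = 146, Σp² = 2507, Σq² = 4204, Σpq = 2813
nΣpq − ΣpΣq = 16878 − 17666 = -788
nΣp² − (Σp)² = 15042 − 14641 = 401; nΣq² − (Σq)² = 25224 − 21316 = 3908
r = -788 / √(401 × 3908) = -788 / 1251.8418 ≈ -0.629

-0.629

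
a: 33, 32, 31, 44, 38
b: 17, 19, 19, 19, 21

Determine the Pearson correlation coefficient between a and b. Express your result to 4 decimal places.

0.3266

n = 5, Σa = 178, Σb = 95, Σa² = 6454, Σb² = 1813, Σab = 3392
nΣab − ΣaΣb = 16960 − 16910 = 50
nΣa² − (Σa)² = 32270 − 31684 = 586; nΣb² − (Σb)² = 9065 − 9025 = 40
r = 50 / √(586 × 40) = 50 / 153.1013 ≈ 0.3266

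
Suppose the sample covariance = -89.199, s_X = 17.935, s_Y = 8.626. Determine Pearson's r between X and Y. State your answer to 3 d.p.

r = Cov(X,Y) / (s_X · s_Y) = -89.199 / (17.935 × 8.626)
  = -89.199 / 154.7073 ≈ -0.577

-0.577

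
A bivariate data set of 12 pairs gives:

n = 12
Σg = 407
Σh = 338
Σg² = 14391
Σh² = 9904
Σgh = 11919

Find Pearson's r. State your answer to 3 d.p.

0.959

r = (nΣgh − ΣgΣh) / √[(nΣg² − (Σg)²)(nΣh² − (Σh)²)]
Numerator: 12×11919 − 407×338 = 5462
Denominator: √[(172692 − 165649)(118848 − 114244)] = √[7043 × 4604] = 5694.3807
r = 5462 / 5694.3807 ≈ 0.959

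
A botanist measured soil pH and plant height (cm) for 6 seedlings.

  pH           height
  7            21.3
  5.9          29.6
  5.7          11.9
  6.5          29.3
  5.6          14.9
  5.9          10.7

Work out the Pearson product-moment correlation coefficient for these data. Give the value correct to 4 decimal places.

n = 6, Σx = 36.6, Σy = 117.7, Σx² = 224.72, Σy² = 2666.45, Σxy = 728.59
nΣxy − ΣxΣy = 4371.54 − 4307.82 = 63.72
nΣx² − (Σx)² = 1348.32 − 1339.56 = 8.76; nΣy² − (Σy)² = 15998.7 − 13853.29 = 2145.41
r = 63.72 / √(8.76 × 2145.41) = 63.72 / 137.0905 ≈ 0.4648

0.4648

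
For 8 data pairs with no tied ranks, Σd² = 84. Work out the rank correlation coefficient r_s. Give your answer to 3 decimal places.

ρ = 1 − 6Σd² / [n(n²−1)] = 1 − 6×84 / (8×63)
  = 1 − 504/504 = 1 − 1.0000 ≈ 0.000

0.000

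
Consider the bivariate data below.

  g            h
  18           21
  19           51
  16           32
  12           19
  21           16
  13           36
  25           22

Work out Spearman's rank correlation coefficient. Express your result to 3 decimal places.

-0.071

Rank g: 4, 5, 3, 1, 6, 2, 7
Rank h: 3, 7, 5, 2, 1, 6, 4
d = rank(g) − rank(h): 1, -2, -2, -1, 5, -4, 3; Σd² = 60
ρ = 1 − 6Σd² / [n(n²−1)] = 1 − 6×60 / (7×48) = 1 − 360/336 ≈ -0.071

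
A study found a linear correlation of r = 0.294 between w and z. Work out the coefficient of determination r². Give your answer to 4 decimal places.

r² = (0.294)² = 0.0864

0.0864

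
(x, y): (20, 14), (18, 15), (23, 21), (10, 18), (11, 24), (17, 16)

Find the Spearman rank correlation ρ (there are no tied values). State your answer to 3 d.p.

Rank x: 5, 4, 6, 1, 2, 3
Rank y: 1, 2, 5, 4, 6, 3
d = rank(x) − rank(y): 4, 2, 1, -3, -4, 0; Σd² = 46
ρ = 1 − 6Σd² / [n(n²−1)] = 1 − 6×46 / (6×35) = 1 − 276/210 ≈ -0.314

-0.314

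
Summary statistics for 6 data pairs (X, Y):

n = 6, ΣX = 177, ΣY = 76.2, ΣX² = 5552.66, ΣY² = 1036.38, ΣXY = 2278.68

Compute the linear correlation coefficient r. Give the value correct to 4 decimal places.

0.2042

r = (nΣXY − ΣXΣY) / √[(nΣX² − (ΣX)²)(nΣY² − (ΣY)²)]
Numerator: 6×2278.68 − 177×76.2 = 184.68
Denominator: √[(33315.96 − 31329)(6218.28 − 5806.44)] = √[1986.96 × 411.84] = 904.6047
r = 184.68 / 904.6047 ≈ 0.2042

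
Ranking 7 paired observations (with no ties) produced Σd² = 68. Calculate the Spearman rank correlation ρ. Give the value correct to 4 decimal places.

-0.2143

ρ = 1 − 6Σd² / [n(n²−1)] = 1 − 6×68 / (7×48)
  = 1 − 408/336 = 1 − 1.21429 ≈ -0.2143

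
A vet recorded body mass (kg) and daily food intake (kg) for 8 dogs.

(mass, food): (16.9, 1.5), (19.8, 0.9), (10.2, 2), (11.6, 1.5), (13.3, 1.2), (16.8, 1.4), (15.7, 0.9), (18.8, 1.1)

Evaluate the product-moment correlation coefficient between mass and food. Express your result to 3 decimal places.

n = 8, Σx = 123.1, Σy = 10.5, Σx² = 1975.31, Σy² = 14.73, Σxy = 155.26
nΣxy − ΣxΣy = 1242.08 − 1292.55 = -50.47
nΣx² − (Σx)² = 15802.48 − 15153.61 = 648.87; nΣy² − (Σy)² = 117.84 − 110.25 = 7.59
r = -50.47 / √(648.87 × 7.59) = -50.47 / 70.1778 ≈ -0.719

-0.719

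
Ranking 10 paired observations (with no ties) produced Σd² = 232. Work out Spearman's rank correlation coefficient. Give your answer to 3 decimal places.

-0.406

ρ = 1 − 6Σd² / [n(n²−1)] = 1 − 6×232 / (10×99)
  = 1 − 1392/990 = 1 − 1.4061 ≈ -0.406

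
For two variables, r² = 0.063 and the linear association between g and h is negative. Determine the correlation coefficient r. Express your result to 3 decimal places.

-0.251

|r| = √0.063 = 0.251
The association is negative, so r = −0.251.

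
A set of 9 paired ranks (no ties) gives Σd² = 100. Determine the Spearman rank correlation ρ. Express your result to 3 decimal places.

0.167

ρ = 1 − 6Σd² / [n(n²−1)] = 1 − 6×100 / (9×80)
  = 1 − 600/720 = 1 − 0.8333 ≈ 0.167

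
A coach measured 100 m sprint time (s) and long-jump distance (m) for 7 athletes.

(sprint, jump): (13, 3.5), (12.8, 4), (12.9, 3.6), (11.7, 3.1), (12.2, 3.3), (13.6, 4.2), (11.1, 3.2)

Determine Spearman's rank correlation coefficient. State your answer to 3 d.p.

0.821

Rank sprint: 6, 4, 5, 2, 3, 7, 1
Rank jump: 4, 6, 5, 1, 3, 7, 2
d = rank(sprint) − rank(jump): 2, -2, 0, 1, 0, 0, -1; Σd² = 10
ρ = 1 − 6Σd² / [n(n²−1)] = 1 − 6×10 / (7×48) = 1 − 60/336 ≈ 0.821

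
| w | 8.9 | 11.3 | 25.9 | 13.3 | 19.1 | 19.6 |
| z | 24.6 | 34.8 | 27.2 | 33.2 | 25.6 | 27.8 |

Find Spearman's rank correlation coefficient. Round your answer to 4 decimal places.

0.0286

Rank w: 1, 2, 6, 3, 4, 5
Rank z: 1, 6, 3, 5, 2, 4
d = rank(w) − rank(z): 0, -4, 3, -2, 2, 1; Σd² = 34
ρ = 1 − 6Σd² / [n(n²−1)] = 1 − 6×34 / (6×35) = 1 − 204/210 ≈ 0.0286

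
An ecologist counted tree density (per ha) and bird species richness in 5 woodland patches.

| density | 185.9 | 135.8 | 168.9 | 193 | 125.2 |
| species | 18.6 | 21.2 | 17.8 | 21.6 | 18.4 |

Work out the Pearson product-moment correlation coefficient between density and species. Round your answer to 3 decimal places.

n = 5, Σx = 808.8, Σy = 97.6, Σx² = 134451.7, Σy² = 1917.36, Σxy = 15815.6
nΣxy − ΣxΣy = 79078 − 78938.88 = 139.12
nΣx² − (Σx)² = 672258.5 − 654157.44 = 18101.06; nΣy² − (Σy)² = 9586.8 − 9525.76 = 61.04
r = 139.12 / √(18101.06 × 61.04) = 139.12 / 1051.1369 ≈ 0.132

0.132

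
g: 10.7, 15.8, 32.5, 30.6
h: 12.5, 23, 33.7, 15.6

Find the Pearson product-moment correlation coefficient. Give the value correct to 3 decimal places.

n = 4, Σg = 89.6, Σh = 84.8, Σg² = 2356.74, Σh² = 2064.3, Σgh = 2069.76
nΣgh − ΣgΣh = 8279.04 − 7598.08 = 680.96
nΣg² − (Σg)² = 9426.96 − 8028.16 = 1398.8; nΣh² − (Σh)² = 8257.2 − 7191.04 = 1066.16
r = 680.96 / √(1398.8 × 1066.16) = 680.96 / 1221.2062 ≈ 0.558

0.558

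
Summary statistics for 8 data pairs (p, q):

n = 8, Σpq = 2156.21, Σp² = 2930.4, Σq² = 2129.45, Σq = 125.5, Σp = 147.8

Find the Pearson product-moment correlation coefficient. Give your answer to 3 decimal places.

r = (nΣpq − ΣpΣq) / √[(nΣp² − (Σp)²)(nΣq² − (Σq)²)]
Numerator: 8×2156.21 − 147.8×125.5 = -1299.22
Denominator: √[(23443.2 − 21844.84)(17035.6 − 15750.25)] = √[1598.36 × 1285.35] = 1433.3360
r = -1299.22 / 1433.3360 ≈ -0.906

-0.906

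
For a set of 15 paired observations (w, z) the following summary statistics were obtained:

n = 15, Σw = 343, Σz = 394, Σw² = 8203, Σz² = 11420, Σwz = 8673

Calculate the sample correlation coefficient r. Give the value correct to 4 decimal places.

-0.5421

r = (nΣwz − ΣwΣz) / √[(nΣw² − (Σw)²)(nΣz² − (Σz)²)]
Numerator: 15×8673 − 343×394 = -5047
Denominator: √[(123045 − 117649)(171300 − 155236)] = √[5396 × 16064] = 9310.2816
r = -5047 / 9310.2816 ≈ -0.5421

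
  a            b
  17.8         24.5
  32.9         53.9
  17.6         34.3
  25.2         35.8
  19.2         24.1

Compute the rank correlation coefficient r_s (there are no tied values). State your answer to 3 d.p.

0.600

Rank a: 2, 5, 1, 4, 3
Rank b: 2, 5, 3, 4, 1
d = rank(a) − rank(b): 0, 0, -2, 0, 2; Σd² = 8
ρ = 1 − 6Σd² / [n(n²−1)] = 1 − 6×8 / (5×24) = 1 − 48/120 ≈ 0.600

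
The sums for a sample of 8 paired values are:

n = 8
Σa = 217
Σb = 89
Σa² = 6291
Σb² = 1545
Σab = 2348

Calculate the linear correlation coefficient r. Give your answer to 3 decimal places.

r = (nΣab − ΣaΣb) / √[(nΣa² − (Σa)²)(nΣb² − (Σb)²)]
Numerator: 8×2348 − 217×89 = -529
Denominator: √[(50328 − 47089)(12360 − 7921)] = √[3239 × 4439] = 3791.8229
r = -529 / 3791.8229 ≈ -0.140

-0.140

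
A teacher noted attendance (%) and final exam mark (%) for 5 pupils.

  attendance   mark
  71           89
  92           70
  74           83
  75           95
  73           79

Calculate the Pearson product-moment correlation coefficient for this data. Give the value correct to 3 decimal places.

-0.735

n = 5, Σx = 385, Σy = 416, Σx² = 29935, Σy² = 34976, Σxy = 31793
nΣxy − ΣxΣy = 158965 − 160160 = -1195
nΣx² − (Σx)² = 149675 − 148225 = 1450; nΣy² − (Σy)² = 174880 − 173056 = 1824
r = -1195 / √(1450 × 1824) = -1195 / 1626.2841 ≈ -0.735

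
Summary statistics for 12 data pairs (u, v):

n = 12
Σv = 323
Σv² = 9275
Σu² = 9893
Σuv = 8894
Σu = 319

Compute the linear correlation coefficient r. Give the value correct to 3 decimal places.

0.340

r = (nΣuv − ΣuΣv) / √[(nΣu² − (Σu)²)(nΣv² − (Σv)²)]
Numerator: 12×8894 − 319×323 = 3691
Denominator: √[(118716 − 101761)(111300 − 104329)] = √[16955 × 6971] = 10871.6744
r = 3691 / 10871.6744 ≈ 0.340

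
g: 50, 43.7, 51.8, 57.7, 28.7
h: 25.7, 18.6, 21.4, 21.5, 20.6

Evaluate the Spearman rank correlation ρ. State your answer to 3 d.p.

0.600

Rank g: 3, 2, 4, 5, 1
Rank h: 5, 1, 3, 4, 2
d = rank(g) − rank(h): -2, 1, 1, 1, -1; Σd² = 8
ρ = 1 − 6Σd² / [n(n²−1)] = 1 − 6×8 / (5×24) = 1 − 48/120 ≈ 0.600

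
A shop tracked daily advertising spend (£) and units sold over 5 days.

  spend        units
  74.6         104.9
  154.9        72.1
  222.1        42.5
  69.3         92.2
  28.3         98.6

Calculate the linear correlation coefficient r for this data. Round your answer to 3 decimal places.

n = 5, Σx = 549.2, Σy = 410.3, Σx² = 84490.96, Σy² = 36231.47, Σxy = 37612.92
nΣxy − ΣxΣy = 188064.6 − 225336.76 = -37272.16
nΣx² − (Σx)² = 422454.8 − 301620.64 = 120834.16; nΣy² − (Σy)² = 181157.35 − 168346.09 = 12811.26
r = -37272.16 / √(120834.16 × 12811.26) = -37272.16 / 39345.1120 ≈ -0.947

-0.947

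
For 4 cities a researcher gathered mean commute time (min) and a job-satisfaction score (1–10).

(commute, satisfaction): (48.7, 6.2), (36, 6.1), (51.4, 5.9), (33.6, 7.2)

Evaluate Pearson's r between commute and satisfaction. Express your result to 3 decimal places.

-0.700

n = 4, Σx = 169.7, Σy = 25.4, Σx² = 7438.61, Σy² = 162.3, Σxy = 1066.72
nΣxy − ΣxΣy = 4266.88 − 4310.38 = -43.5
nΣx² − (Σx)² = 29754.44 − 28798.09 = 956.35; nΣy² − (Σy)² = 649.2 − 645.16 = 4.04
r = -43.5 / √(956.35 × 4.04) = -43.5 / 62.1583 ≈ -0.700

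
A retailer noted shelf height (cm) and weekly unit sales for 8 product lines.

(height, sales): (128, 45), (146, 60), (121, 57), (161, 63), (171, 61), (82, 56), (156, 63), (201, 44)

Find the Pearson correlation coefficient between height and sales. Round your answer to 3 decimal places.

-0.098

n = 8, Σx = 1166, Σy = 449, Σx² = 178964, Σy² = 25605, Σxy = 65255
nΣxy − ΣxΣy = 522040 − 523534 = -1494
nΣx² − (Σx)² = 1431712 − 1359556 = 72156; nΣy² − (Σy)² = 204840 − 201601 = 3239
r = -1494 / √(72156 × 3239) = -1494 / 15287.6841 ≈ -0.098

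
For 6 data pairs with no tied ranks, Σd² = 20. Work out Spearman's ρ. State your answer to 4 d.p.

ρ = 1 − 6Σd² / [n(n²−1)] = 1 − 6×20 / (6×35)
  = 1 − 120/210 = 1 − 0.57143 ≈ 0.4286

0.4286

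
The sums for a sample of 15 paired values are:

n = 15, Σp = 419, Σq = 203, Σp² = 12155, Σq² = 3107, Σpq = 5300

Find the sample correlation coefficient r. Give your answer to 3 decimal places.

-0.920

r = (nΣpq − ΣpΣq) / √[(nΣp² − (Σp)²)(nΣq² − (Σq)²)]
Numerator: 15×5300 − 419×203 = -5557
Denominator: √[(182325 − 175561)(46605 − 41209)] = √[6764 × 5396] = 6041.4025
r = -5557 / 6041.4025 ≈ -0.920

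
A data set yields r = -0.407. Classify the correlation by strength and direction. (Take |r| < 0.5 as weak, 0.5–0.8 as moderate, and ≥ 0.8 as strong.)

weak negative

r = -0.407 < 0 so the relationship is negative.
|r| = 0.407, which falls in the weak range.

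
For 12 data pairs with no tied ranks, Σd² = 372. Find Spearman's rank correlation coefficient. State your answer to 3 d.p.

ρ = 1 − 6Σd² / [n(n²−1)] = 1 − 6×372 / (12×143)
  = 1 − 2232/1716 = 1 − 1.3007 ≈ -0.301

-0.301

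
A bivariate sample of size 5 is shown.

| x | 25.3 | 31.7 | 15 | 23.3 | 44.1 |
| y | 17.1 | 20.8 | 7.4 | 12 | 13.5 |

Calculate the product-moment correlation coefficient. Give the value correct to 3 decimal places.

0.471

n = 5, Σx = 139.4, Σy = 70.8, Σx² = 4357.68, Σy² = 1106.06, Σxy = 2077.94
nΣxy − ΣxΣy = 10389.7 − 9869.52 = 520.18
nΣx² − (Σx)² = 21788.4 − 19432.36 = 2356.04; nΣy² − (Σy)² = 5530.3 − 5012.64 = 517.66
r = 520.18 / √(2356.04 × 517.66) = 520.18 / 1104.3675 ≈ 0.471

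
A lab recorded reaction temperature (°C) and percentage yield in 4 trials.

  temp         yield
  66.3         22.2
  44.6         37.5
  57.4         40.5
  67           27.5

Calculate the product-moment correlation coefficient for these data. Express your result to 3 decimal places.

n = 4, Σx = 235.3, Σy = 127.7, Σx² = 14168.61, Σy² = 4295.59, Σxy = 7311.56
nΣxy − ΣxΣy = 29246.24 − 30047.81 = -801.57
nΣx² − (Σx)² = 56674.44 − 55366.09 = 1308.35; nΣy² − (Σy)² = 17182.36 − 16307.29 = 875.07
r = -801.57 / √(1308.35 × 875.07) = -801.57 / 1069.9990 ≈ -0.749

-0.749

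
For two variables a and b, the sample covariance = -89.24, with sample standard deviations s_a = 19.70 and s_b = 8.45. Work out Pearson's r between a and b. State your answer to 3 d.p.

r = Cov(a,b) / (s_a · s_b) = -89.24 / (19.70 × 8.45)
  = -89.24 / 166.4650 ≈ -0.536

-0.536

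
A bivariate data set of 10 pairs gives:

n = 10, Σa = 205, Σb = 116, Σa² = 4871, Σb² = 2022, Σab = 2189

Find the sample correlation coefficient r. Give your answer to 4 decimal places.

r = (nΣab − ΣaΣb) / √[(nΣa² − (Σa)²)(nΣb² − (Σb)²)]
Numerator: 10×2189 − 205×116 = -1890
Denominator: √[(48710 − 42025)(20220 − 13456)] = √[6685 × 6764] = 6724.3840
r = -1890 / 6724.3840 ≈ -0.2811

-0.2811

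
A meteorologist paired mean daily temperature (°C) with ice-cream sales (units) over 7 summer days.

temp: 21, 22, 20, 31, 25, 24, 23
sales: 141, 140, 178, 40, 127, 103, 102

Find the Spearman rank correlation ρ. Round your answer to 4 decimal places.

Rank temp: 2, 3, 1, 7, 6, 5, 4
Rank sales: 6, 5, 7, 1, 4, 3, 2
d = rank(temp) − rank(sales): -4, -2, -6, 6, 2, 2, 2; Σd² = 104
ρ = 1 − 6Σd² / [n(n²−1)] = 1 − 6×104 / (7×48) = 1 − 624/336 ≈ -0.8571

-0.8571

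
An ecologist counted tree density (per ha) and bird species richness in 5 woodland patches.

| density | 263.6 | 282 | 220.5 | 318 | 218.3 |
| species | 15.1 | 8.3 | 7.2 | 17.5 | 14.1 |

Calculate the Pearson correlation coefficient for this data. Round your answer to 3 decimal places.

0.462

n = 5, Σx = 1302.4, Σy = 62.2, Σx² = 346408.1, Σy² = 853.8, Σxy = 16551.59
nΣxy − ΣxΣy = 82757.95 − 81009.28 = 1748.67
nΣx² − (Σx)² = 1732040.5 − 1696245.76 = 35794.74; nΣy² − (Σy)² = 4269 − 3868.84 = 400.16
r = 1748.67 / √(35794.74 × 400.16) = 1748.67 / 3784.6563 ≈ 0.462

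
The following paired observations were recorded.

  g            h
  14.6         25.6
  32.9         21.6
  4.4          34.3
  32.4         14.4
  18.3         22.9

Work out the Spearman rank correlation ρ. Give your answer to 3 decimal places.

-0.900

Rank g: 2, 5, 1, 4, 3
Rank h: 4, 2, 5, 1, 3
d = rank(g) − rank(h): -2, 3, -4, 3, 0; Σd² = 38
ρ = 1 − 6Σd² / [n(n²−1)] = 1 − 6×38 / (5×24) = 1 − 228/120 ≈ -0.900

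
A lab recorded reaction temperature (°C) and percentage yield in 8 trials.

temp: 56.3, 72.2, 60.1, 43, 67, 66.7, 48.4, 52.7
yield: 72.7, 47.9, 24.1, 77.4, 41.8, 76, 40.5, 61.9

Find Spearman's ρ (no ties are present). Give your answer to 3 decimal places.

Rank temp: 4, 8, 5, 1, 7, 6, 2, 3
Rank yield: 6, 4, 1, 8, 3, 7, 2, 5
d = rank(temp) − rank(yield): -2, 4, 4, -7, 4, -1, 0, -2; Σd² = 106
ρ = 1 − 6Σd² / [n(n²−1)] = 1 − 6×106 / (8×63) = 1 − 636/504 ≈ -0.262

-0.262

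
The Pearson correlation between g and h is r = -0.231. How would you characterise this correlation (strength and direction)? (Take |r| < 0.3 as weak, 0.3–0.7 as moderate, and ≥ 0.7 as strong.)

weak negative

r = -0.231 < 0 so the relationship is negative.
|r| = 0.231, which falls in the weak range.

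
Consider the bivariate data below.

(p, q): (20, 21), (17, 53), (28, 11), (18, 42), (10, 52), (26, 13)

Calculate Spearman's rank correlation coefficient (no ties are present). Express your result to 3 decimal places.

-0.943

Rank p: 4, 2, 6, 3, 1, 5
Rank q: 3, 6, 1, 4, 5, 2
d = rank(p) − rank(q): 1, -4, 5, -1, -4, 3; Σd² = 68
ρ = 1 − 6Σd² / [n(n²−1)] = 1 − 6×68 / (6×35) = 1 − 408/210 ≈ -0.943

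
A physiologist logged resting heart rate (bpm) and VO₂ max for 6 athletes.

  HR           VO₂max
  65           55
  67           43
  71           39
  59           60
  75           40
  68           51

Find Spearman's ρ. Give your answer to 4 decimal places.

Rank HR: 2, 3, 5, 1, 6, 4
Rank VO₂max: 5, 3, 1, 6, 2, 4
d = rank(HR) − rank(VO₂max): -3, 0, 4, -5, 4, 0; Σd² = 66
ρ = 1 − 6Σd² / [n(n²−1)] = 1 − 6×66 / (6×35) = 1 − 396/210 ≈ -0.8857

-0.8857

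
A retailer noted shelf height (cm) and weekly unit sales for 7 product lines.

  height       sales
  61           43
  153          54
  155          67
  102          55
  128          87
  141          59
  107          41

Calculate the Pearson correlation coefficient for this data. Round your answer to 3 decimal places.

n = 7, Σx = 847, Σy = 406, Σx² = 109273, Σy² = 25010, Σxy = 50722
nΣxy − ΣxΣy = 355054 − 343882 = 11172
nΣx² − (Σx)² = 764911 − 717409 = 47502; nΣy² − (Σy)² = 175070 − 164836 = 10234
r = 11172 / √(47502 × 10234) = 11172 / 22048.4799 ≈ 0.507

0.507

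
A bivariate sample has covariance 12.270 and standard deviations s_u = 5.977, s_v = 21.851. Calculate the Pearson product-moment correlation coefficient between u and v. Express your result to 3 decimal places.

0.094

r = Cov(u,v) / (s_u · s_v) = 12.270 / (5.977 × 21.851)
  = 12.270 / 130.6034 ≈ 0.094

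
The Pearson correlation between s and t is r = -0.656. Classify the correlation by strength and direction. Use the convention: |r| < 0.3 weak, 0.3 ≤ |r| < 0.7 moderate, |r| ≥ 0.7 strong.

moderate negative

r = -0.656 < 0 so the relationship is negative.
|r| = 0.656, which falls in the moderate range.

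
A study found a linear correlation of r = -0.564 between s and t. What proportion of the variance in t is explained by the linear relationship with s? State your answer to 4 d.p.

0.3181

r² = (-0.564)² = 0.3181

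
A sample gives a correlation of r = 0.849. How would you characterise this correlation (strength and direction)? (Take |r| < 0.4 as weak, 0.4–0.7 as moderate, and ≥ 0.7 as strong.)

r = 0.849 > 0 so the relationship is positive.
|r| = 0.849, which falls in the strong range.

strong positive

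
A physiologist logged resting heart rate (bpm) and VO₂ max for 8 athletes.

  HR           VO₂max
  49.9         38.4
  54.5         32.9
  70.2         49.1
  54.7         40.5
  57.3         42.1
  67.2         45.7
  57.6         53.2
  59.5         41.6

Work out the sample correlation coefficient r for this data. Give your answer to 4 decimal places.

0.5847

n = 8, Σx = 470.9, Σy = 343.5, Σx² = 28037.53, Σy² = 15029.73, Σxy = 20394.27
nΣxy − ΣxΣy = 163154.16 − 161754.15 = 1400.01
nΣx² − (Σx)² = 224300.24 − 221746.81 = 2553.43; nΣy² − (Σy)² = 120237.84 − 117992.25 = 2245.59
r = 1400.01 / √(2553.43 × 2245.59) = 1400.01 / 2394.5682 ≈ 0.5847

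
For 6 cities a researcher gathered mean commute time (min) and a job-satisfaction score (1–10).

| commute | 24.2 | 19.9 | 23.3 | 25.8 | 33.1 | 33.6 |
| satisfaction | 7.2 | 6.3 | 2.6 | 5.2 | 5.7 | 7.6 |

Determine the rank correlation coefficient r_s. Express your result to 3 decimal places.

Rank commute: 3, 1, 2, 4, 5, 6
Rank satisfaction: 5, 4, 1, 2, 3, 6
d = rank(commute) − rank(satisfaction): -2, -3, 1, 2, 2, 0; Σd² = 22
ρ = 1 − 6Σd² / [n(n²−1)] = 1 − 6×22 / (6×35) = 1 − 132/210 ≈ 0.371

0.371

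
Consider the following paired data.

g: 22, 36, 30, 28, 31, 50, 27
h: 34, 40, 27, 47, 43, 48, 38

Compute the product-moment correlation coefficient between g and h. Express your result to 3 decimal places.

0.522

n = 7, Σg = 224, Σh = 277, Σg² = 7654, Σh² = 11291, Σgh = 9073
nΣgh − ΣgΣh = 63511 − 62048 = 1463
nΣg² − (Σg)² = 53578 − 50176 = 3402; nΣh² − (Σh)² = 79037 − 76729 = 2308
r = 1463 / √(3402 × 2308) = 1463 / 2802.1092 ≈ 0.522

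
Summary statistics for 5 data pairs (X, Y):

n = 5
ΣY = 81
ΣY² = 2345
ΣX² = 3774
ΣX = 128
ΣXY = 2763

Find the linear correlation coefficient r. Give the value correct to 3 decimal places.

r = (nΣXY − ΣXΣY) / √[(nΣX² − (ΣX)²)(nΣY² − (ΣY)²)]
Numerator: 5×2763 − 128×81 = 3447
Denominator: √[(18870 − 16384)(11725 − 6561)] = √[2486 × 5164] = 3582.9742
r = 3447 / 3582.9742 ≈ 0.962

0.962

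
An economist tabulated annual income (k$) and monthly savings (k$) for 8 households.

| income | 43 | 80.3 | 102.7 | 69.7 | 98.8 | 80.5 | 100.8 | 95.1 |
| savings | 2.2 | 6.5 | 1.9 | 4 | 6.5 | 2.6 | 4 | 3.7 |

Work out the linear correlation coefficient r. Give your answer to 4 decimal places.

0.2522

n = 8, Σx = 670.9, Σy = 31.4, Σx² = 59148.81, Σy² = 145.4, Σxy = 2697.05
nΣxy − ΣxΣy = 21576.4 − 21066.26 = 510.14
nΣx² − (Σx)² = 473190.48 − 450106.81 = 23083.67; nΣy² − (Σy)² = 1163.2 − 985.96 = 177.24
r = 510.14 / √(23083.67 × 177.24) = 510.14 / 2022.7085 ≈ 0.2522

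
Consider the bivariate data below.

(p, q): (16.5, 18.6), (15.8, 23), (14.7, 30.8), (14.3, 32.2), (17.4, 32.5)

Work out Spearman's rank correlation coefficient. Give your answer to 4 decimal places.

Rank p: 4, 3, 2, 1, 5
Rank q: 1, 2, 3, 4, 5
d = rank(p) − rank(q): 3, 1, -1, -3, 0; Σd² = 20
ρ = 1 − 6Σd² / [n(n²−1)] = 1 − 6×20 / (5×24) = 1 − 120/120 ≈ 0.0000

0.0000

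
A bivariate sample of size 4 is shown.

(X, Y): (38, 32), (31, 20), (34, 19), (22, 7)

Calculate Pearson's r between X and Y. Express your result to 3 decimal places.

0.953

n = 4, ΣX = 125, ΣY = 78, ΣX² = 4045, ΣY² = 1834, ΣXY = 2636
nΣXY − ΣXΣY = 10544 − 9750 = 794
nΣX² − (ΣX)² = 16180 − 15625 = 555; nΣY² − (ΣY)² = 7336 − 6084 = 1252
r = 794 / √(555 × 1252) = 794 / 833.5826 ≈ 0.953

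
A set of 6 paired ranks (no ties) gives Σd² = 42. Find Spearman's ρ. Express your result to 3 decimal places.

-0.200

ρ = 1 − 6Σd² / [n(n²−1)] = 1 − 6×42 / (6×35)
  = 1 − 252/210 = 1 − 1.2000 ≈ -0.200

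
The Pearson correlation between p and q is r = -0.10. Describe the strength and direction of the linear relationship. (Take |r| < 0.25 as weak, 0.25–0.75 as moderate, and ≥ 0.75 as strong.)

r = -0.10 < 0 so the relationship is negative.
|r| = 0.10, which falls in the weak range.

weak negative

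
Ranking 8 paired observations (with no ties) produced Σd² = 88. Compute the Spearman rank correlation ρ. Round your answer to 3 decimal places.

-0.048

ρ = 1 − 6Σd² / [n(n²−1)] = 1 − 6×88 / (8×63)
  = 1 − 528/504 = 1 − 1.0476 ≈ -0.048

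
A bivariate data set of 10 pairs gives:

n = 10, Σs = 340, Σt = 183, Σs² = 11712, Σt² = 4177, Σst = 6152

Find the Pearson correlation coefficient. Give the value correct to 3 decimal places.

r = (nΣst − ΣsΣt) / √[(nΣs² − (Σs)²)(nΣt² − (Σt)²)]
Numerator: 10×6152 − 340×183 = -700
Denominator: √[(117120 − 115600)(41770 − 33489)] = √[1520 × 8281] = 3547.8331
r = -700 / 3547.8331 ≈ -0.197

-0.197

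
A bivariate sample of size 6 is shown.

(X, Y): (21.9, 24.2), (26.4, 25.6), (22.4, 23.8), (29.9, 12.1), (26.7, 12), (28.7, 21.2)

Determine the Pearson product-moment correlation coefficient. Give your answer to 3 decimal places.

n = 6, ΣX = 156, ΣY = 118.9, ΣX² = 4108.92, ΣY² = 2547.29, ΣXY = 3029.57
nΣXY − ΣXΣY = 18177.42 − 18548.4 = -370.98
nΣX² − (ΣX)² = 24653.52 − 24336 = 317.52; nΣY² − (ΣY)² = 15283.74 − 14137.21 = 1146.53
r = -370.98 / √(317.52 × 1146.53) = -370.98 / 603.3624 ≈ -0.615

-0.615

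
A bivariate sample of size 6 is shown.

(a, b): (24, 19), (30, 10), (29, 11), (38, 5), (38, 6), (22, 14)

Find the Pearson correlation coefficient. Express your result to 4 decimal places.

-0.9099

n = 6, Σa = 181, Σb = 65, Σa² = 5689, Σb² = 839, Σab = 1801
nΣab − ΣaΣb = 10806 − 11765 = -959
nΣa² − (Σa)² = 34134 − 32761 = 1373; nΣb² − (Σb)² = 5034 − 4225 = 809
r = -959 / √(1373 × 809) = -959 / 1053.9246 ≈ -0.9099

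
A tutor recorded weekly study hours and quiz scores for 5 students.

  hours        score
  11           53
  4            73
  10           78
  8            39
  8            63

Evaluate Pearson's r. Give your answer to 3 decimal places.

-0.227

n = 5, Σx = 41, Σy = 306, Σx² = 365, Σy² = 19712, Σxy = 2471
nΣxy − ΣxΣy = 12355 − 12546 = -191
nΣx² − (Σx)² = 1825 − 1681 = 144; nΣy² − (Σy)² = 98560 − 93636 = 4924
r = -191 / √(144 × 4924) = -191 / 842.0546 ≈ -0.227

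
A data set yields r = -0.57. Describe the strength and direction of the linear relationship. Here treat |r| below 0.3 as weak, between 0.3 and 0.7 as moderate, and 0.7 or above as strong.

r = -0.57 < 0 so the relationship is negative.
|r| = 0.57, which falls in the moderate range.

moderate negative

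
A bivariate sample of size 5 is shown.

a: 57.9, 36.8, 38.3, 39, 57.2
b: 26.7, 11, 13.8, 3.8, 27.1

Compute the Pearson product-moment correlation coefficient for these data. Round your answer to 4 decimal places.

0.9162

n = 5, Σa = 229.2, Σb = 82.4, Σa² = 10966.38, Σb² = 1773.18, Σab = 4177.59
nΣab − ΣaΣb = 20887.95 − 18886.08 = 2001.87
nΣa² − (Σa)² = 54831.9 − 52532.64 = 2299.26; nΣb² − (Σb)² = 8865.9 − 6789.76 = 2076.14
r = 2001.87 / √(2299.26 × 2076.14) = 2001.87 / 2184.8537 ≈ 0.9162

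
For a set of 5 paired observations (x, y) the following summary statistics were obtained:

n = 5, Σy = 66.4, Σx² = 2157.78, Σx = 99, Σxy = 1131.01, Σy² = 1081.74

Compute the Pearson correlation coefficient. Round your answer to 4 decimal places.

-0.9243

r = (nΣxy − ΣxΣy) / √[(nΣx² − (Σx)²)(nΣy² − (Σy)²)]
Numerator: 5×1131.01 − 99×66.4 = -918.55
Denominator: √[(10788.9 − 9801)(5408.7 − 4408.96)] = √[987.9 × 999.74] = 993.8024
r = -918.55 / 993.8024 ≈ -0.9243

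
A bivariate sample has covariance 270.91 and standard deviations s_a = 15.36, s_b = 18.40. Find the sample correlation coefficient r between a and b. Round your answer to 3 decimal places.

r = Cov(a,b) / (s_a · s_b) = 270.91 / (15.36 × 18.40)
  = 270.91 / 282.6240 ≈ 0.959

0.959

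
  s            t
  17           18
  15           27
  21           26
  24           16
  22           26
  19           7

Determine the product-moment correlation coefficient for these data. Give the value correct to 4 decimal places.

-0.1069

n = 6, Σs = 118, Σt = 120, Σs² = 2376, Σt² = 2710, Σst = 2346
nΣst − ΣsΣt = 14076 − 14160 = -84
nΣs² − (Σs)² = 14256 − 13924 = 332; nΣt² − (Σt)² = 16260 − 14400 = 1860
r = -84 / √(332 × 1860) = -84 / 785.8244 ≈ -0.1069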